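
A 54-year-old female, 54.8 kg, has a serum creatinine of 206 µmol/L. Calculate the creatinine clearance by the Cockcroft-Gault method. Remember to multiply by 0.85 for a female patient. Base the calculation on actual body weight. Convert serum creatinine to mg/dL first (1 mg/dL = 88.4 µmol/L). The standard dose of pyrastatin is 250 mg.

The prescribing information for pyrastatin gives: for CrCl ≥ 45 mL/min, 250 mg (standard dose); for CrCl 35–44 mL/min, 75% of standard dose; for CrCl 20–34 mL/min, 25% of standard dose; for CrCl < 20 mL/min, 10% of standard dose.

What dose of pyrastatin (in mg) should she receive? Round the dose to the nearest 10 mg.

SCr = 206 / 88.4 = 2.33 mg/dL
CrCl = (140 − 54) × 54.8 / (72 × 2.33) × 0.85 = 4712.8 / 167.76 × 0.85 ≈ 23.9 mL/min
CrCl ≈ 24 mL/min → bracket 20–34 mL/min.
25% of 250 mg = 62.5 mg → 60 mg

60 mg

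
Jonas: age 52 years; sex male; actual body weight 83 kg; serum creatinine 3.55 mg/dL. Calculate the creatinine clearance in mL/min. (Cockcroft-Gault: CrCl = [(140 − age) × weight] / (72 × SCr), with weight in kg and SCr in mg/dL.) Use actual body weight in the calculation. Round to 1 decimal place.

28.6 mL/min

CrCl = (140 − 52) × 83 / (72 × 3.55) = 7304.0 / 255.60 ≈ 28.6 mL/min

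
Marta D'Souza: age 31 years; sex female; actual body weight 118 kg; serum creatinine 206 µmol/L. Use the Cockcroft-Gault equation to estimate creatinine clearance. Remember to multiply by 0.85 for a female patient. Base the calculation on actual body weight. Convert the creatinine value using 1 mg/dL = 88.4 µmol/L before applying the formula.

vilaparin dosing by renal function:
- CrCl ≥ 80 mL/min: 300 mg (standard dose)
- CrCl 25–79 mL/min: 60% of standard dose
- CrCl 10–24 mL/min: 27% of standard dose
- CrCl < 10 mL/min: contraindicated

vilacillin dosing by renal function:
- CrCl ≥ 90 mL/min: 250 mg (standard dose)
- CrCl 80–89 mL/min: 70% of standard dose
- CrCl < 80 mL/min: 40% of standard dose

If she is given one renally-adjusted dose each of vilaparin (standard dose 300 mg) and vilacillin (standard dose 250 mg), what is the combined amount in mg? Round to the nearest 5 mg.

SCr = 206 / 88.4 = 2.33 mg/dL
CrCl = (140 − 31) × 118 / (72 × 2.33) × 0.85 = 12862.0 / 167.76 × 0.85 ≈ 65.2 mL/min
CrCl ≈ 65 mL/min.
vilaparin: 25–79 mL/min → 60% of 300 mg = 180 mg.
vilacillin: < 80 mL/min → 40% of 250 mg = 100 mg.
Total = 180 + 100 = 280 mg.

280 mg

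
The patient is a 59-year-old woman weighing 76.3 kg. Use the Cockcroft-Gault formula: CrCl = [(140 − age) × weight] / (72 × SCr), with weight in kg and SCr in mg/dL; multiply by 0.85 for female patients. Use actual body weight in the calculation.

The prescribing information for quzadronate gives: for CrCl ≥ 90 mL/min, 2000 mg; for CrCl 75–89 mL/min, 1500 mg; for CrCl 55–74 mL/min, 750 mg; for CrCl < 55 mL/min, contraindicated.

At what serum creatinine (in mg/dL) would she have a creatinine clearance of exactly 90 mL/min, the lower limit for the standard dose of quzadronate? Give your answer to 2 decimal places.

Standard dose requires CrCl ≥ 90 mL/min.
Set (140 − 59) × 76.3 × 0.85 / (72 × SCr) = 90
SCr = (140 − 59) × 76.3 × 0.85 / (72 × 90) = 0.811 mg/dL

0.81 mg/dL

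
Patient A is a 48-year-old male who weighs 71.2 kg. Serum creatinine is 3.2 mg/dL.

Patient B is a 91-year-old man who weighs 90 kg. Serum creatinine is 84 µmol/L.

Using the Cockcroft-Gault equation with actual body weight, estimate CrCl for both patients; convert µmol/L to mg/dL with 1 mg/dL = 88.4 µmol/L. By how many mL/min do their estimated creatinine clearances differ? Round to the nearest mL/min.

36 mL/min

Patient A: CrCl = (140 − 48) × 71.2 / (72 × 3.2) = 6550.4 / 230.40 ≈ 28.4 mL/min
Patient B: SCr = 84 / 88.4 = 0.95 mg/dL
Patient B: CrCl = (140 − 91) × 90 / (72 × 0.95) = 4410.0 / 68.40 ≈ 64.5 mL/min
|28.4 − 64.5| = 36.1 mL/min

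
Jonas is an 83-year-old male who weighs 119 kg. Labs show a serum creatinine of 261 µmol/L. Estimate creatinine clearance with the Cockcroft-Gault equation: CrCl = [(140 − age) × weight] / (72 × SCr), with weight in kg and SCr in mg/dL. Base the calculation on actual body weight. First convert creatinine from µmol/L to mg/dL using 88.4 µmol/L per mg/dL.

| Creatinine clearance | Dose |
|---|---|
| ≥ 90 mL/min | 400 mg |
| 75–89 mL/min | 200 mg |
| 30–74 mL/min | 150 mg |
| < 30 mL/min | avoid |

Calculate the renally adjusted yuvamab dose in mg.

150 mg

SCr = 261 / 88.4 = 2.952 mg/dL
CrCl = (140 − 83) × 119 / (72 × 2.952) = 6783.0 / 212.54 ≈ 31.9 mL/min
CrCl ≈ 32 mL/min → bracket 30–74 mL/min.
Dose for this bracket: 150 mg.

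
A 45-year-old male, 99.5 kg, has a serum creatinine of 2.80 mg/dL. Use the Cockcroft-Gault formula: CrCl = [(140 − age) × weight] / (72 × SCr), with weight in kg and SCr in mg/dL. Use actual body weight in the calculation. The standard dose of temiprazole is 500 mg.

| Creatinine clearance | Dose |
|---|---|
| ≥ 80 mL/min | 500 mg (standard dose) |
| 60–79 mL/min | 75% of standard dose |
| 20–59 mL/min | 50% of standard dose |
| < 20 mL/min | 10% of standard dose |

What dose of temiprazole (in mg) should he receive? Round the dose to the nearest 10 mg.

CrCl = (140 − 45) × 99.5 / (72 × 2.8) = 9452.5 / 201.60 ≈ 46.9 mL/min
CrCl ≈ 47 mL/min → bracket 20–59 mL/min.
50% of 500 mg = 250 mg

250 mg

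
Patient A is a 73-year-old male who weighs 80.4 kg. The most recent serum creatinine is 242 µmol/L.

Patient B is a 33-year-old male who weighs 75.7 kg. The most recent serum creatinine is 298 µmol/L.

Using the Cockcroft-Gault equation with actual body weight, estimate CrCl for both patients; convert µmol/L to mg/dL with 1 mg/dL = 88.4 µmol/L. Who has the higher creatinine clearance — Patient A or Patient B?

Patient B

Patient A: SCr = 242 / 88.4 = 2.738 mg/dL
Patient A: CrCl = (140 − 73) × 80.4 / (72 × 2.738) = 5386.8 / 197.14 ≈ 27.3 mL/min
Patient B: SCr = 298 / 88.4 = 3.371 mg/dL
Patient B: CrCl = (140 − 33) × 75.7 / (72 × 3.371) = 8099.9 / 242.71 ≈ 33.4 mL/min
27.3 vs 33.4 mL/min → Patient B is higher.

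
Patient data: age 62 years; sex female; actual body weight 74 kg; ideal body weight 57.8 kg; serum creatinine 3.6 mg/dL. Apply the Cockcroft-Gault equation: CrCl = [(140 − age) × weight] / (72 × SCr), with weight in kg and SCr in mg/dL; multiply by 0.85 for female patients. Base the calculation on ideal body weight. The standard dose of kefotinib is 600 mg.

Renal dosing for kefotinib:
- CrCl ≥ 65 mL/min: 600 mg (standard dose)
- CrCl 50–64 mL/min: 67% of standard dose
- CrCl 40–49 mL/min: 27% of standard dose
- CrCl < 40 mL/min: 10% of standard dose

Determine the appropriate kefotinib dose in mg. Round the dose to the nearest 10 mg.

60 mg

CrCl = (140 − 62) × 57.8 / (72 × 3.6) × 0.85 = 4508.4 / 259.20 × 0.85 ≈ 14.8 mL/min
CrCl ≈ 15 mL/min → bracket < 40 mL/min.
10% of 600 mg = 60 mg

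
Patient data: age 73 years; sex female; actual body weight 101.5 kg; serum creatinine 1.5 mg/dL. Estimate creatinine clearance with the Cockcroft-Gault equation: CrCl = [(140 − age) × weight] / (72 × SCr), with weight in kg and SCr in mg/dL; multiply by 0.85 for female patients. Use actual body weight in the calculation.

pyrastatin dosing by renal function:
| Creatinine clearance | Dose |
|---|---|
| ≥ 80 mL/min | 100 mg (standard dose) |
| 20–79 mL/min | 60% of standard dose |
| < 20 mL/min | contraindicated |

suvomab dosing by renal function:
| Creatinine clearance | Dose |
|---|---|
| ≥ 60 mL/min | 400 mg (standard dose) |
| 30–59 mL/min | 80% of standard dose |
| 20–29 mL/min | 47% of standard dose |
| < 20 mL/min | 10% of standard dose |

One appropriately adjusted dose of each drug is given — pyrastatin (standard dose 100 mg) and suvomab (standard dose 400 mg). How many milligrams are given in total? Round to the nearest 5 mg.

380 mg

CrCl = (140 − 73) × 101.5 / (72 × 1.5) × 0.85 = 6800.5 / 108.00 × 0.85 ≈ 53.5 mL/min
CrCl ≈ 54 mL/min.
pyrastatin: 20–79 mL/min → 60% of 100 mg = 60 mg.
suvomab: 30–59 mL/min → 80% of 400 mg = 320 mg.
Total = 60 + 320 = 380 mg.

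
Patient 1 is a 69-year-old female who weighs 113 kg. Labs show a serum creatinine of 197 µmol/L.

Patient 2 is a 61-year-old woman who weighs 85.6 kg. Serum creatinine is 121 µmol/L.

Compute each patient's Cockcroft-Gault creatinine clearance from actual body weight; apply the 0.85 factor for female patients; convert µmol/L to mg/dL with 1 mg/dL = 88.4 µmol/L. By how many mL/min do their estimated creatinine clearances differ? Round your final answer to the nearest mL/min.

Patient 1: SCr = 197 / 88.4 = 2.229 mg/dL
Patient 1: CrCl = (140 − 69) × 113 / (72 × 2.229) × 0.85 = 8023.0 / 160.49 × 0.85 ≈ 42.5 mL/min
Patient 2: SCr = 121 / 88.4 = 1.369 mg/dL
Patient 2: CrCl = (140 − 61) × 85.6 / (72 × 1.369) × 0.85 = 6762.4 / 98.57 × 0.85 ≈ 58.3 mL/min
|42.5 − 58.3| = 15.8 mL/min

16 mL/min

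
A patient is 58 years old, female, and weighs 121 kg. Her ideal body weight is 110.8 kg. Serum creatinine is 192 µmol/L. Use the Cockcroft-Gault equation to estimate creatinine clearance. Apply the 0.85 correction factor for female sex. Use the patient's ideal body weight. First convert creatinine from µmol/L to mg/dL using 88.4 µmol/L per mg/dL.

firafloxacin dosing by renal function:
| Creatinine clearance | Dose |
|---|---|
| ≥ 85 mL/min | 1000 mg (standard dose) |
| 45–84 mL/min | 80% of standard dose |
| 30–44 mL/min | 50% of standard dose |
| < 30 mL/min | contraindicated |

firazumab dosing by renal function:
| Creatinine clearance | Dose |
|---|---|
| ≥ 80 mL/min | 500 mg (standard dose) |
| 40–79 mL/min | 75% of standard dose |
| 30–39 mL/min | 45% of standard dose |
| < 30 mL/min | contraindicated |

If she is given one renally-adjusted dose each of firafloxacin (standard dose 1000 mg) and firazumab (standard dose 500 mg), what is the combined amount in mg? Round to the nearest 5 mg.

1175 mg

SCr = 192 / 88.4 = 2.172 mg/dL
CrCl = (140 − 58) × 110.8 / (72 × 2.172) × 0.85 = 9085.6 / 156.38 × 0.85 ≈ 49.4 mL/min
CrCl ≈ 49 mL/min.
firafloxacin: 45–84 mL/min → 80% of 1000 mg = 800 mg.
firazumab: 40–79 mL/min → 75% of 500 mg = 375 mg.
Total = 800 + 375 = 1175 mg.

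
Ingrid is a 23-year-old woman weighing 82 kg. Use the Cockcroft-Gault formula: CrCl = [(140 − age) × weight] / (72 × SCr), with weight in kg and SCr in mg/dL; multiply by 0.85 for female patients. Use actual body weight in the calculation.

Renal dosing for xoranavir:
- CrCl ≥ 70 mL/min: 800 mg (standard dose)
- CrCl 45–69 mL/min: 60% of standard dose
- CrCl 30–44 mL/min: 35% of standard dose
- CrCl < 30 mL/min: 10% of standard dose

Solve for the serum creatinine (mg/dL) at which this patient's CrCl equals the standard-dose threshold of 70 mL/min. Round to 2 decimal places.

1.62 mg/dL

Standard dose requires CrCl ≥ 70 mL/min.
Set (140 − 23) × 82 × 0.85 / (72 × SCr) = 70
SCr = (140 − 23) × 82 × 0.85 / (72 × 70) = 1.618 mg/dL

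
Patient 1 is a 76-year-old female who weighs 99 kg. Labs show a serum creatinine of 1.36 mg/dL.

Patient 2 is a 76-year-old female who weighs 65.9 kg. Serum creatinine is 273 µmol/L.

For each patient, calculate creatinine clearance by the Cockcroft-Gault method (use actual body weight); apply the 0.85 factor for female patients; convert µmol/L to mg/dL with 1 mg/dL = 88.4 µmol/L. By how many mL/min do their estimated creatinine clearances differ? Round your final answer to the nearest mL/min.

Patient 1: CrCl = (140 − 76) × 99 / (72 × 1.36) × 0.85 = 6336.0 / 97.92 × 0.85 ≈ 55.0 mL/min
Patient 2: SCr = 273 / 88.4 = 3.088 mg/dL
Patient 2: CrCl = (140 − 76) × 65.9 / (72 × 3.088) × 0.85 = 4217.6 / 222.34 × 0.85 ≈ 16.1 mL/min
|55.0 − 16.1| = 38.9 mL/min

39 mL/min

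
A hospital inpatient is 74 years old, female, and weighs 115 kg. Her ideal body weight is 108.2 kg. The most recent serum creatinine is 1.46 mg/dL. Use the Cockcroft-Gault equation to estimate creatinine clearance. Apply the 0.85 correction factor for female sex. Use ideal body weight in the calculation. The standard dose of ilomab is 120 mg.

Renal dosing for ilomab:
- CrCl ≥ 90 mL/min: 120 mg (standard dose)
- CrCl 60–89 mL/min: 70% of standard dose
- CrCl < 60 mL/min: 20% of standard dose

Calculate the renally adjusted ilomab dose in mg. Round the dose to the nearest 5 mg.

25 mg

CrCl = (140 − 74) × 108.2 / (72 × 1.46) × 0.85 = 7141.2 / 105.12 × 0.85 ≈ 57.7 mL/min
CrCl ≈ 58 mL/min → bracket < 60 mL/min.
20% of 120 mg = 24 mg → 25 mg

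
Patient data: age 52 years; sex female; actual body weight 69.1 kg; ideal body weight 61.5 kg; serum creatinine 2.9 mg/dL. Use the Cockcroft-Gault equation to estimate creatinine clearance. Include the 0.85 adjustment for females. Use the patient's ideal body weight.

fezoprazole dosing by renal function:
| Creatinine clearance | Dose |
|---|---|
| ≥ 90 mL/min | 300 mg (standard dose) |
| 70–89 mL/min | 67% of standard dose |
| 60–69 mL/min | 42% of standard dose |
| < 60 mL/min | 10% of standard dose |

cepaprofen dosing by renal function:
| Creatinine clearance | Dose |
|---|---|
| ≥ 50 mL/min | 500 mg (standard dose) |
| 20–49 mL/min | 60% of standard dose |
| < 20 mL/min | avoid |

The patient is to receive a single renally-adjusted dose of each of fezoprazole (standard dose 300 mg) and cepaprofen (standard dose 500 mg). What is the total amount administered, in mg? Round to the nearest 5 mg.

CrCl = (140 − 52) × 61.5 / (72 × 2.9) × 0.85 = 5412.0 / 208.80 × 0.85 ≈ 22.0 mL/min
CrCl ≈ 22 mL/min.
fezoprazole: < 60 mL/min → 10% of 300 mg = 30 mg.
cepaprofen: 20–49 mL/min → 60% of 500 mg = 300 mg.
Total = 30 + 300 = 330 mg.

330 mg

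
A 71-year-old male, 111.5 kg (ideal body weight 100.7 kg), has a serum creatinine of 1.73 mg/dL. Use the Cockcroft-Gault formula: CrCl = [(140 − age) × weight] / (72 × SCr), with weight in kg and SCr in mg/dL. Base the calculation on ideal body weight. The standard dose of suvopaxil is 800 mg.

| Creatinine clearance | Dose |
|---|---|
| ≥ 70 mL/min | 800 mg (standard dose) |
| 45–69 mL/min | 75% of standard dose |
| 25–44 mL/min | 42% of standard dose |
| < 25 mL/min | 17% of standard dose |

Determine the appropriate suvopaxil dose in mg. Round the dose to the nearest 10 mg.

CrCl = (140 − 71) × 100.7 / (72 × 1.73) = 6948.3 / 124.56 ≈ 55.8 mL/min
CrCl ≈ 56 mL/min → bracket 45–69 mL/min.
75% of 800 mg = 600 mg

600 mg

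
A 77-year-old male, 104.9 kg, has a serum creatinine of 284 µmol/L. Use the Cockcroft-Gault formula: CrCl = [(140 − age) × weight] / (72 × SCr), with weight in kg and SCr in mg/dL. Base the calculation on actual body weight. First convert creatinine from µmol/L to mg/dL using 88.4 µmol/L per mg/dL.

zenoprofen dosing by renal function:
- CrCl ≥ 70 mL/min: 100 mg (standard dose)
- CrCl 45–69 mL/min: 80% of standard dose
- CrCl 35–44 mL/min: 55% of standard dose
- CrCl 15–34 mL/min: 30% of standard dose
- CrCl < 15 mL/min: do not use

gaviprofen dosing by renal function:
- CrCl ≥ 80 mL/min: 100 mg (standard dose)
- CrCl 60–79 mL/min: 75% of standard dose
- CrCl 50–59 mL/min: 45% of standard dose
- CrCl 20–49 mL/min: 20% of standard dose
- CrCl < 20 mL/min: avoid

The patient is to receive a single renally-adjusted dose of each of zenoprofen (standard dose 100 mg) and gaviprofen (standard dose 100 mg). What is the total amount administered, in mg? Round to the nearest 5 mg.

50 mg

SCr = 284 / 88.4 = 3.213 mg/dL
CrCl = (140 − 77) × 104.9 / (72 × 3.213) = 6608.7 / 231.34 ≈ 28.6 mL/min
CrCl ≈ 29 mL/min.
zenoprofen: 15–34 mL/min → 30% of 100 mg = 30 mg.
gaviprofen: 20–49 mL/min → 20% of 100 mg = 20 mg.
Total = 30 + 20 = 50 mg.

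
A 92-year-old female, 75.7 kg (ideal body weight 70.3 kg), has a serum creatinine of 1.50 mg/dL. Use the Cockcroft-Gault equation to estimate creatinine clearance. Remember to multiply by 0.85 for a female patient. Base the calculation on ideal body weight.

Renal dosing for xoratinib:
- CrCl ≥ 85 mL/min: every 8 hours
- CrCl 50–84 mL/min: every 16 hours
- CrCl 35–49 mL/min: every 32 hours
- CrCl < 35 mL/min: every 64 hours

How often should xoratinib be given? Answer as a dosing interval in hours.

CrCl = (140 − 92) × 70.3 / (72 × 1.5) × 0.85 = 3374.4 / 108.00 × 0.85 ≈ 26.6 mL/min
CrCl ≈ 27 mL/min → bracket < 35 mL/min → every 64 hours.

every 64 hours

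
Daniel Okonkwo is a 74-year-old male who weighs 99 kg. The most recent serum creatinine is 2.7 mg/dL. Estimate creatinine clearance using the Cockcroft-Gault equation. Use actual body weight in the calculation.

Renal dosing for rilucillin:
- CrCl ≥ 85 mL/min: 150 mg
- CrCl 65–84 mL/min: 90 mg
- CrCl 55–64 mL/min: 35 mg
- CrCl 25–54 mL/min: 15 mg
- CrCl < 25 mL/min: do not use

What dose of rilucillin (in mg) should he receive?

15 mg

CrCl = (140 − 74) × 99 / (72 × 2.7) = 6534.0 / 194.40 ≈ 33.6 mL/min
CrCl ≈ 34 mL/min → bracket 25–54 mL/min.
Dose for this bracket: 15 mg.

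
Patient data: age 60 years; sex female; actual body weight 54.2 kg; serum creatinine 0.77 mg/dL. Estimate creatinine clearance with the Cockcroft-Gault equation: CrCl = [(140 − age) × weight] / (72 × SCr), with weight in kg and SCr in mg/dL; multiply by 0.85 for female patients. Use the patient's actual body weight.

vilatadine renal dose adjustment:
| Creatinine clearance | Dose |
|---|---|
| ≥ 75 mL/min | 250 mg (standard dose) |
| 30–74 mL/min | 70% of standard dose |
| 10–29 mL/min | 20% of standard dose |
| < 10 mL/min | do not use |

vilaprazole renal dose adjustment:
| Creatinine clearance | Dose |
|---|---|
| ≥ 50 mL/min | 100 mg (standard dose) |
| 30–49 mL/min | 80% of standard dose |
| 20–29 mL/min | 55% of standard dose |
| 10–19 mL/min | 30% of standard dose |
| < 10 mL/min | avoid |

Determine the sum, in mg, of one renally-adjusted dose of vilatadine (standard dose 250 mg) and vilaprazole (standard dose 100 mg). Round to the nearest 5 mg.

CrCl = (140 − 60) × 54.2 / (72 × 0.77) × 0.85 = 4336.0 / 55.44 × 0.85 ≈ 66.5 mL/min
CrCl ≈ 66 mL/min.
vilatadine: 30–74 mL/min → 70% of 250 mg = 175 mg.
vilaprazole: ≥ 50 mL/min → 100% of 100 mg = 100 mg.
Total = 175 + 100 = 275 mg.

275 mg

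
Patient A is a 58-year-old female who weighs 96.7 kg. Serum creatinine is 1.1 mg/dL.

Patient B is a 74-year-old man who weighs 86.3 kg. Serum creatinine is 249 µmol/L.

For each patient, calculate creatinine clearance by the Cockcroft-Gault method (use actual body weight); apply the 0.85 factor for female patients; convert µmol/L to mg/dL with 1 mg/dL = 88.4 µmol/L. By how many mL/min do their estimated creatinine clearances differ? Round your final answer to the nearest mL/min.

Patient A: CrCl = (140 − 58) × 96.7 / (72 × 1.1) × 0.85 = 7929.4 / 79.20 × 0.85 ≈ 85.1 mL/min
Patient B: SCr = 249 / 88.4 = 2.817 mg/dL
Patient B: CrCl = (140 − 74) × 86.3 / (72 × 2.817) = 5695.8 / 202.82 ≈ 28.1 mL/min
|85.1 − 28.1| = 57.0 mL/min

57 mL/min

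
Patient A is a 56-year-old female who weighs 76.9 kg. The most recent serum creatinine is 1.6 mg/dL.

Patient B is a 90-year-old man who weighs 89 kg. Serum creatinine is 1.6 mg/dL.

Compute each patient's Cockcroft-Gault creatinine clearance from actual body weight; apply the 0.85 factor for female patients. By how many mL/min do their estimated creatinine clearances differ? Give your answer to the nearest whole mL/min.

9 mL/min

Patient A: CrCl = (140 − 56) × 76.9 / (72 × 1.6) × 0.85 = 6459.6 / 115.20 × 0.85 ≈ 47.7 mL/min
Patient B: CrCl = (140 − 90) × 89 / (72 × 1.6) = 4450.0 / 115.20 ≈ 38.6 mL/min
|47.7 − 38.6| = 9.1 mL/min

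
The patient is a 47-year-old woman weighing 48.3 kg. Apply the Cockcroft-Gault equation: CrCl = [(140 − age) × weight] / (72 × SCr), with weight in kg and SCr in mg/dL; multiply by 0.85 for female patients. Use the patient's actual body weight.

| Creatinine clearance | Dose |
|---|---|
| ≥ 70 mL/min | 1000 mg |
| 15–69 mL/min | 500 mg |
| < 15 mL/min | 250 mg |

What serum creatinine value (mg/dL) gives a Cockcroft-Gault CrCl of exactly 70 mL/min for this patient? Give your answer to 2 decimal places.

0.76 mg/dL

Standard dose requires CrCl ≥ 70 mL/min.
Set (140 − 47) × 48.3 × 0.85 / (72 × SCr) = 70
SCr = (140 − 47) × 48.3 × 0.85 / (72 × 70) = 0.758 mg/dL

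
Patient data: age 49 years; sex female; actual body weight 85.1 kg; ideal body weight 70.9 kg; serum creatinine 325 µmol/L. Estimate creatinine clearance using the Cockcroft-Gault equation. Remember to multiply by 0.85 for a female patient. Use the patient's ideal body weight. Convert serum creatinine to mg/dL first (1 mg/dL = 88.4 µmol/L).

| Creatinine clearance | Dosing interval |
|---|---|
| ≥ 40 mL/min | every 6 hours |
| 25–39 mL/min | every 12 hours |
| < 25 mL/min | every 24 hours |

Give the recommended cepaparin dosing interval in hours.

SCr = 325 / 88.4 = 3.676 mg/dL
CrCl = (140 − 49) × 70.9 / (72 × 3.676) × 0.85 = 6451.9 / 264.67 × 0.85 ≈ 20.7 mL/min
CrCl ≈ 21 mL/min → bracket < 25 mL/min → every 24 hours.

every 24 hours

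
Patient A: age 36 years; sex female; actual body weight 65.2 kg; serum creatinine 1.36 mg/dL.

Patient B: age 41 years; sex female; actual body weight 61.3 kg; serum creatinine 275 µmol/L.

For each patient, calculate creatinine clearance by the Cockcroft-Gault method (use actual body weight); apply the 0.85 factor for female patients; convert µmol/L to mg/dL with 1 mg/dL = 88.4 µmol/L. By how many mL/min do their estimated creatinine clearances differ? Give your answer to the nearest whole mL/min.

36 mL/min

Patient A: CrCl = (140 − 36) × 65.2 / (72 × 1.36) × 0.85 = 6780.8 / 97.92 × 0.85 ≈ 58.9 mL/min
Patient B: SCr = 275 / 88.4 = 3.111 mg/dL
Patient B: CrCl = (140 − 41) × 61.3 / (72 × 3.111) × 0.85 = 6068.7 / 223.99 × 0.85 ≈ 23.0 mL/min
|58.9 − 23.0| = 35.9 mL/min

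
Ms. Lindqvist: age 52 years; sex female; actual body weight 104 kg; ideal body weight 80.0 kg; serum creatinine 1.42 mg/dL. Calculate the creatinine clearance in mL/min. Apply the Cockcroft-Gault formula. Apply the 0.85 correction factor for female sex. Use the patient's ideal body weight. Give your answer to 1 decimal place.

58.5 mL/min

CrCl = (140 − 52) × 80 / (72 × 1.42) × 0.85 = 7040.0 / 102.24 × 0.85 ≈ 58.5 mL/min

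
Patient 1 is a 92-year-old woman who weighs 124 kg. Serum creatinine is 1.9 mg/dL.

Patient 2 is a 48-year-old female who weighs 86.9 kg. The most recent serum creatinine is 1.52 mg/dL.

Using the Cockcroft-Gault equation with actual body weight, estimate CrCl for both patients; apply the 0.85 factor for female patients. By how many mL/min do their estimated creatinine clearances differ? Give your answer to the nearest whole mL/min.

25 mL/min

Patient 1: CrCl = (140 − 92) × 124 / (72 × 1.9) × 0.85 = 5952.0 / 136.80 × 0.85 ≈ 37.0 mL/min
Patient 2: CrCl = (140 − 48) × 86.9 / (72 × 1.52) × 0.85 = 7994.8 / 109.44 × 0.85 ≈ 62.1 mL/min
|37.0 − 62.1| = 25.1 mL/min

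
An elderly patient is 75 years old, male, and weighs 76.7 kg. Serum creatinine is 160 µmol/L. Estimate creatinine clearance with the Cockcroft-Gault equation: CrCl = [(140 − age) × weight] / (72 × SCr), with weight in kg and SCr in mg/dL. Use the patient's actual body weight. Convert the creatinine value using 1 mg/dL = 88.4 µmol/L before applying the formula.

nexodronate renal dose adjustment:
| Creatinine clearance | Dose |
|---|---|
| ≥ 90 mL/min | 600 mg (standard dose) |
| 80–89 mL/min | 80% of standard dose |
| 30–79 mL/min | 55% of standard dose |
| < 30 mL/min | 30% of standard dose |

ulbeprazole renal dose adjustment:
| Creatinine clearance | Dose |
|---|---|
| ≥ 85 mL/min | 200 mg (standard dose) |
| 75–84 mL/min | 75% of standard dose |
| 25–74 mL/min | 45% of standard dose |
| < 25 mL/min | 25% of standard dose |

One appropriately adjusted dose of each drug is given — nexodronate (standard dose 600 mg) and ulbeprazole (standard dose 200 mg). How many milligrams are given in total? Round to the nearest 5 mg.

SCr = 160 / 88.4 = 1.81 mg/dL
CrCl = (140 − 75) × 76.7 / (72 × 1.81) = 4985.5 / 130.32 ≈ 38.3 mL/min
CrCl ≈ 38 mL/min.
nexodronate: 30–79 mL/min → 55% of 600 mg = 330 mg.
ulbeprazole: 25–74 mL/min → 45% of 200 mg = 90 mg.
Total = 330 + 90 = 420 mg.

420 mg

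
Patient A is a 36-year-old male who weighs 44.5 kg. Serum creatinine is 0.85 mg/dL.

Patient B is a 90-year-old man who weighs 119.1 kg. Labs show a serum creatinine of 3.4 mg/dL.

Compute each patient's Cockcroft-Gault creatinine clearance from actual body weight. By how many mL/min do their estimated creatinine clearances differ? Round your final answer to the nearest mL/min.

51 mL/min

Patient A: CrCl = (140 − 36) × 44.5 / (72 × 0.85) = 4628.0 / 61.20 ≈ 75.6 mL/min
Patient B: CrCl = (140 − 90) × 119.1 / (72 × 3.4) = 5955.0 / 244.80 ≈ 24.3 mL/min
|75.6 − 24.3| = 51.3 mL/min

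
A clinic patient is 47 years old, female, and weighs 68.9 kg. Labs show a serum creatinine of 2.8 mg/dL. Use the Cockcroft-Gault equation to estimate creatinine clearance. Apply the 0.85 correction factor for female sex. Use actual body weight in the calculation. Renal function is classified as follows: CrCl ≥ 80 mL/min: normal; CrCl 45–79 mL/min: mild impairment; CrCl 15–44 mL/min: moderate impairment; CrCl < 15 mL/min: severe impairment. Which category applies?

moderate impairment

CrCl = (140 − 47) × 68.9 / (72 × 2.8) × 0.85 = 6407.7 / 201.60 × 0.85 ≈ 27.0 mL/min
27 mL/min falls in the 'moderate impairment' range.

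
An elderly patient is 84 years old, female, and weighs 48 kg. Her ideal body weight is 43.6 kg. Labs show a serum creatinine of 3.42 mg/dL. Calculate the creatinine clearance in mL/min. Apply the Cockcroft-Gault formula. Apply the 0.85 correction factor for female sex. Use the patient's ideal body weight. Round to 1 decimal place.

8.4 mL/min

CrCl = (140 − 84) × 43.6 / (72 × 3.42) × 0.85 = 2441.6 / 246.24 × 0.85 ≈ 8.4 mL/min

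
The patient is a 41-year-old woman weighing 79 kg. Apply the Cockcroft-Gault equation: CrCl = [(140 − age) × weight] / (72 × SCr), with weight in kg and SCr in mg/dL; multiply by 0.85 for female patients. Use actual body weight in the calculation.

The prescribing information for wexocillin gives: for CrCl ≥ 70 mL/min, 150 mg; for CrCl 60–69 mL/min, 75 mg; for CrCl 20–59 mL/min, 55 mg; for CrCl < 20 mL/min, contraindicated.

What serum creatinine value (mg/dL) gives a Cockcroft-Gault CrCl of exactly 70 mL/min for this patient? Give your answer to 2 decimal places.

1.32 mg/dL

Standard dose requires CrCl ≥ 70 mL/min.
Set (140 − 41) × 79 × 0.85 / (72 × SCr) = 70
SCr = (140 − 41) × 79 × 0.85 / (72 × 70) = 1.319 mg/dL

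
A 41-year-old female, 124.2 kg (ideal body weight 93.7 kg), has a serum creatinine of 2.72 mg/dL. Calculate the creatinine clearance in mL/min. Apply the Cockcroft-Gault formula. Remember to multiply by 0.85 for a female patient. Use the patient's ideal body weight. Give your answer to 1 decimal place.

CrCl = (140 − 41) × 93.7 / (72 × 2.72) × 0.85 = 9276.3 / 195.84 × 0.85 ≈ 40.3 mL/min

40.3 mL/min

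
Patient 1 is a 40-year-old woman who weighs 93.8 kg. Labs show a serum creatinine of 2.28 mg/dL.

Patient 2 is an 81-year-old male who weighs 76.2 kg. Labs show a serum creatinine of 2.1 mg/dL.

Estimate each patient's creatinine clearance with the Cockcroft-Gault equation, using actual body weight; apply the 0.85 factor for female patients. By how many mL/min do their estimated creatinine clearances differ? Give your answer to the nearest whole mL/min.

Patient 1: CrCl = (140 − 40) × 93.8 / (72 × 2.28) × 0.85 = 9380.0 / 164.16 × 0.85 ≈ 48.6 mL/min
Patient 2: CrCl = (140 − 81) × 76.2 / (72 × 2.1) = 4495.8 / 151.20 ≈ 29.7 mL/min
|48.6 − 29.7| = 18.9 mL/min

19 mL/min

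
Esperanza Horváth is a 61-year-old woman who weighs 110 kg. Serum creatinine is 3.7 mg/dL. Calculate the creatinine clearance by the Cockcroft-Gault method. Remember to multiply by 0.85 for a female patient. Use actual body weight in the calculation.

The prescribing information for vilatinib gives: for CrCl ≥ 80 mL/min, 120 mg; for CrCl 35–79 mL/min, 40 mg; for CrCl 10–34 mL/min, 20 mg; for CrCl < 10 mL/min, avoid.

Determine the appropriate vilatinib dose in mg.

20 mg

CrCl = (140 − 61) × 110 / (72 × 3.7) × 0.85 = 8690.0 / 266.40 × 0.85 ≈ 27.7 mL/min
CrCl ≈ 28 mL/min → bracket 10–34 mL/min.
Dose for this bracket: 20 mg.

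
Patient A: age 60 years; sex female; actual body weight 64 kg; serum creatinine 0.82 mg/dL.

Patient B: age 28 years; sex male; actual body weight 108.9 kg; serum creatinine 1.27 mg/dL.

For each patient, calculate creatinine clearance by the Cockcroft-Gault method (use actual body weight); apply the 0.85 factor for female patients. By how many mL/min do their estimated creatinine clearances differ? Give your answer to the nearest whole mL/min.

60 mL/min

Patient A: CrCl = (140 − 60) × 64 / (72 × 0.82) × 0.85 = 5120.0 / 59.04 × 0.85 ≈ 73.7 mL/min
Patient B: CrCl = (140 − 28) × 108.9 / (72 × 1.27) = 12196.8 / 91.44 ≈ 133.4 mL/min
|73.7 − 133.4| = 59.7 mL/min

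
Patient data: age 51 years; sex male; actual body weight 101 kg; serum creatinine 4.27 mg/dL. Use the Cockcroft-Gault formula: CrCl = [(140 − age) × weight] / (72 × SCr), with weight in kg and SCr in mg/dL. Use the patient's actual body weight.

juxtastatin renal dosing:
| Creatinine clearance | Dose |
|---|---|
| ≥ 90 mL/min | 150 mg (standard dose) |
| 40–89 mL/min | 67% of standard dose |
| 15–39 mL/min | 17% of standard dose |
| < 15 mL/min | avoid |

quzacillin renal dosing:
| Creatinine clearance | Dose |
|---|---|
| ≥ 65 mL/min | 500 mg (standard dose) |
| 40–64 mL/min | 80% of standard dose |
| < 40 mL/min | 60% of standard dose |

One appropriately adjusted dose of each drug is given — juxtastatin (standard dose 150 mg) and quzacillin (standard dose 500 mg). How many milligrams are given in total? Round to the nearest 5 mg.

CrCl = (140 − 51) × 101 / (72 × 4.27) = 8989.0 / 307.44 ≈ 29.2 mL/min
CrCl ≈ 29 mL/min.
juxtastatin: 15–39 mL/min → 17% of 150 mg = 25.5 mg.
quzacillin: < 40 mL/min → 60% of 500 mg = 300 mg.
Total = 25.5 + 300 = 325.5 mg.

325 mg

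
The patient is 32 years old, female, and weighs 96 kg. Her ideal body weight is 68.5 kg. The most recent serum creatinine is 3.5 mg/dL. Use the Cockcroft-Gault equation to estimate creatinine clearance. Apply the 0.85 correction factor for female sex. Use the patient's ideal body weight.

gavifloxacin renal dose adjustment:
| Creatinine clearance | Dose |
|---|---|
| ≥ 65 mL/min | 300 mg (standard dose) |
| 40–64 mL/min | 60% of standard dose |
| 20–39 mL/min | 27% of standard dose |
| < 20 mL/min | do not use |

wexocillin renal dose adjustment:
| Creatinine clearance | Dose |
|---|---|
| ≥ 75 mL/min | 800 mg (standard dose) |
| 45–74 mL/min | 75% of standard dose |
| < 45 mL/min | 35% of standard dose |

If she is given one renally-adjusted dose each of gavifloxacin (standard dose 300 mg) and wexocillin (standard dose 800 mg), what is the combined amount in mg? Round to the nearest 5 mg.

CrCl = (140 − 32) × 68.5 / (72 × 3.5) × 0.85 = 7398.0 / 252.00 × 0.85 ≈ 25.0 mL/min
CrCl ≈ 25 mL/min.
gavifloxacin: 20–39 mL/min → 27% of 300 mg = 81 mg.
wexocillin: < 45 mL/min → 35% of 800 mg = 280 mg.
Total = 81 + 280 = 361 mg.

360 mg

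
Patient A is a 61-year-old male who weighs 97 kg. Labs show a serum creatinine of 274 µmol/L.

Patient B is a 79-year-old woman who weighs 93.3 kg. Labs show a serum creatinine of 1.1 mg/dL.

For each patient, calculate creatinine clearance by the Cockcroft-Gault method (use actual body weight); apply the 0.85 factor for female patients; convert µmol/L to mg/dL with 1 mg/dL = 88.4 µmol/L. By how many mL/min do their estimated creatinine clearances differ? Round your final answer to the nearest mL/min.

Patient A: SCr = 274 / 88.4 = 3.1 mg/dL
Patient A: CrCl = (140 − 61) × 97 / (72 × 3.1) = 7663.0 / 223.20 ≈ 34.3 mL/min
Patient B: CrCl = (140 − 79) × 93.3 / (72 × 1.1) × 0.85 = 5691.3 / 79.20 × 0.85 ≈ 61.1 mL/min
|34.3 − 61.1| = 26.8 mL/min

27 mL/min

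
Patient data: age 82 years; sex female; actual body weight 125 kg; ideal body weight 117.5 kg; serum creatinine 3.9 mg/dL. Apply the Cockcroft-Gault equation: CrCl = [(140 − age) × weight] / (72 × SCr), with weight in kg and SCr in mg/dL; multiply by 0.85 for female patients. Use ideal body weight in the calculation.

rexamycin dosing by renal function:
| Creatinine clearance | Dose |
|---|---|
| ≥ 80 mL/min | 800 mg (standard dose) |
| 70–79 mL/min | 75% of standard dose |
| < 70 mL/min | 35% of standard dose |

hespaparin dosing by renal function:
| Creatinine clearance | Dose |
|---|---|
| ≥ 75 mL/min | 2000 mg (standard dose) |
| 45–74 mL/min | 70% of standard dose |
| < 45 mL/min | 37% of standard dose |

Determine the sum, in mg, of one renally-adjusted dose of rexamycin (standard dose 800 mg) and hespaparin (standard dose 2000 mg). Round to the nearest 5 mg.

CrCl = (140 − 82) × 117.5 / (72 × 3.9) × 0.85 = 6815.0 / 280.80 × 0.85 ≈ 20.6 mL/min
CrCl ≈ 21 mL/min.
rexamycin: < 70 mL/min → 35% of 800 mg = 280 mg.
hespaparin: < 45 mL/min → 37% of 2000 mg = 740 mg.
Total = 280 + 740 = 1020 mg.

1020 mg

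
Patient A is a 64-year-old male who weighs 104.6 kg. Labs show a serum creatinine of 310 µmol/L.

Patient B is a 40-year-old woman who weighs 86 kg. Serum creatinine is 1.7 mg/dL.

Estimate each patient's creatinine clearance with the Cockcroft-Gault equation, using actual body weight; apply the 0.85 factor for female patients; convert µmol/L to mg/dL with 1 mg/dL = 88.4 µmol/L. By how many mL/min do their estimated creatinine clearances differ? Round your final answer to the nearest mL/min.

Patient A: SCr = 310 / 88.4 = 3.507 mg/dL
Patient A: CrCl = (140 − 64) × 104.6 / (72 × 3.507) = 7949.6 / 252.50 ≈ 31.5 mL/min
Patient B: CrCl = (140 − 40) × 86 / (72 × 1.7) × 0.85 = 8600.0 / 122.40 × 0.85 ≈ 59.7 mL/min
|31.5 − 59.7| = 28.2 mL/min

28 mL/min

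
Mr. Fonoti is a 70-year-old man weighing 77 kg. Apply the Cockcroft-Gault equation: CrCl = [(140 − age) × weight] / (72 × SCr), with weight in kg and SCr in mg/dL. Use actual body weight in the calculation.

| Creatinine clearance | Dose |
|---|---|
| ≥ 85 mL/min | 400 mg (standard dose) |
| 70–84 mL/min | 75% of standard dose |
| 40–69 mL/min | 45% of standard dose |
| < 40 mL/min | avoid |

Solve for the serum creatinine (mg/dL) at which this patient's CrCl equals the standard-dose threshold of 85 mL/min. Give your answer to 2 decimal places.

Standard dose requires CrCl ≥ 85 mL/min.
Set (140 − 70) × 77 / (72 × SCr) = 85
SCr = (140 − 70) × 77 / (72 × 85) = 0.881 mg/dL

0.88 mg/dL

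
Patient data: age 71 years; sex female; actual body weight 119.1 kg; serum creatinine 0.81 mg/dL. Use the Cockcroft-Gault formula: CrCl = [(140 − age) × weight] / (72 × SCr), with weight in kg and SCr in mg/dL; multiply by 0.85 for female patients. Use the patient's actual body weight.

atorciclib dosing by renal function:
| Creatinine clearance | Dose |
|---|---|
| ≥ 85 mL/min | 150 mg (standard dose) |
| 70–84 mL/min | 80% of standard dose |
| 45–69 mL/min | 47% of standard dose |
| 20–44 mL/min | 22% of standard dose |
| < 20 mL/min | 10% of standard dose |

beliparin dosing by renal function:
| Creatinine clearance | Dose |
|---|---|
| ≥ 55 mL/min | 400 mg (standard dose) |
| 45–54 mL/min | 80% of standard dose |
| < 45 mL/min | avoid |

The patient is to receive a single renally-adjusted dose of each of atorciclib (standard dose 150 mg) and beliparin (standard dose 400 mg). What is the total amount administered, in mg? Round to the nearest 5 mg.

CrCl = (140 − 71) × 119.1 / (72 × 0.81) × 0.85 = 8217.9 / 58.32 × 0.85 ≈ 119.8 mL/min
CrCl ≈ 120 mL/min.
atorciclib: ≥ 85 mL/min → 100% of 150 mg = 150 mg.
beliparin: ≥ 55 mL/min → 100% of 400 mg = 400 mg.
Total = 150 + 400 = 550 mg.

550 mg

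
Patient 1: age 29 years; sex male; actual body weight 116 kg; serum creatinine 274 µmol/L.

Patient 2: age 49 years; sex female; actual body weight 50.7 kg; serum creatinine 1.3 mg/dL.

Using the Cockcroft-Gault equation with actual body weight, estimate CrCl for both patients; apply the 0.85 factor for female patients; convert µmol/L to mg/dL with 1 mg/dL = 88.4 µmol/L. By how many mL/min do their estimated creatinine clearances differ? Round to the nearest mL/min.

Patient 1: SCr = 274 / 88.4 = 3.1 mg/dL
Patient 1: CrCl = (140 − 29) × 116 / (72 × 3.1) = 12876.0 / 223.20 ≈ 57.7 mL/min
Patient 2: CrCl = (140 − 49) × 50.7 / (72 × 1.3) × 0.85 = 4613.7 / 93.60 × 0.85 ≈ 41.9 mL/min
|57.7 − 41.9| = 15.8 mL/min

16 mL/min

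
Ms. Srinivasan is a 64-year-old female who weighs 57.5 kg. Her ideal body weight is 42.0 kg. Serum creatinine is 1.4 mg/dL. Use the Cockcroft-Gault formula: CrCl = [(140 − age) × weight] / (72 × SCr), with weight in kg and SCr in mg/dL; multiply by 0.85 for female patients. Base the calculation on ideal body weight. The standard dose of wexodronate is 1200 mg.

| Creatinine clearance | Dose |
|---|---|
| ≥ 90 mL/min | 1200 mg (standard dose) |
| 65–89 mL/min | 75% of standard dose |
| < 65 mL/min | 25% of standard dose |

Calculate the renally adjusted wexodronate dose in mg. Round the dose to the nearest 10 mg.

CrCl = (140 − 64) × 42 / (72 × 1.4) × 0.85 = 3192.0 / 100.80 × 0.85 ≈ 26.9 mL/min
CrCl ≈ 27 mL/min → bracket < 65 mL/min.
25% of 1200 mg = 300 mg

300 mg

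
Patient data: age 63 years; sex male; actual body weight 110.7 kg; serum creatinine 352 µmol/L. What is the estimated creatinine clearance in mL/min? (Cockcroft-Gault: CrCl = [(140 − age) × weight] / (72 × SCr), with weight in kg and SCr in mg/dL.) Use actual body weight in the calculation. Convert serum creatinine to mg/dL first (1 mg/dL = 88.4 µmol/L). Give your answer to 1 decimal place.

SCr = 352 / 88.4 = 3.982 mg/dL
CrCl = (140 − 63) × 110.7 / (72 × 3.982) = 8523.9 / 286.70 ≈ 29.7 mL/min

29.7 mL/min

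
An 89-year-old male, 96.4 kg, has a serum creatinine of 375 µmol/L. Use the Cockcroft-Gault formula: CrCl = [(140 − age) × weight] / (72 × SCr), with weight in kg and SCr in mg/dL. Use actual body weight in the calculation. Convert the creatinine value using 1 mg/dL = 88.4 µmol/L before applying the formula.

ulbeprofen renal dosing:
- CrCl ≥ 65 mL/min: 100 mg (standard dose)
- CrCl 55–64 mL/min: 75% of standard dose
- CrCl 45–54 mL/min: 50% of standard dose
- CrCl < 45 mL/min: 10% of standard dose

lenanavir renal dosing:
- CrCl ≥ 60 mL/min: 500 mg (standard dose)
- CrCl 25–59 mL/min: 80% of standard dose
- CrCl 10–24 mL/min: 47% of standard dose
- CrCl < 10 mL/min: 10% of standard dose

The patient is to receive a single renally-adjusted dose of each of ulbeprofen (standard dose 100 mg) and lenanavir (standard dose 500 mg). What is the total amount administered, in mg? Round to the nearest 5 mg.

245 mg

SCr = 375 / 88.4 = 4.242 mg/dL
CrCl = (140 − 89) × 96.4 / (72 × 4.242) = 4916.4 / 305.42 ≈ 16.1 mL/min
CrCl ≈ 16 mL/min.
ulbeprofen: < 45 mL/min → 10% of 100 mg = 10 mg.
lenanavir: 10–24 mL/min → 47% of 500 mg = 235 mg.
Total = 10 + 235 = 245 mg.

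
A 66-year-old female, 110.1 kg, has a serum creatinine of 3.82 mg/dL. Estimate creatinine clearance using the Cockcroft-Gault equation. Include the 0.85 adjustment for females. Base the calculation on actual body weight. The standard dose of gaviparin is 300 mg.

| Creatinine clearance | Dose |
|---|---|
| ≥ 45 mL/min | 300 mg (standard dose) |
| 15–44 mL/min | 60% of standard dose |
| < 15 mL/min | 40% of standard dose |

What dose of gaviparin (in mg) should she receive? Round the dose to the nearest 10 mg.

CrCl = (140 − 66) × 110.1 / (72 × 3.82) × 0.85 = 8147.4 / 275.04 × 0.85 ≈ 25.2 mL/min
CrCl ≈ 25 mL/min → bracket 15–44 mL/min.
60% of 300 mg = 180 mg

180 mg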